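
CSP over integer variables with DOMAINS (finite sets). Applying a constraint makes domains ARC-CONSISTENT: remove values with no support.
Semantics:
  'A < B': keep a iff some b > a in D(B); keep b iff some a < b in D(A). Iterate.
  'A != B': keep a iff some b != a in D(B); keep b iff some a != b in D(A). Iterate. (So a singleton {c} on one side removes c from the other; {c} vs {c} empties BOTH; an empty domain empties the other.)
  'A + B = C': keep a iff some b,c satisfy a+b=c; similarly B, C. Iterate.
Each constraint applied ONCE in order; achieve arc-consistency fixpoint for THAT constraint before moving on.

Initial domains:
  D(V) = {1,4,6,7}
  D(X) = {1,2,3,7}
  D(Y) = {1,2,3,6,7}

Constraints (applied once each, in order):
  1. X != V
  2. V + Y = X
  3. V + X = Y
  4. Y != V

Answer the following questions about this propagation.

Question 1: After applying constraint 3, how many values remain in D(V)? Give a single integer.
Constraint 1 (X != V) on D(X)={1,2,3,7} D(V)={1,4,6,7}: no change
Constraint 2 (V + Y = X) on D(V)={1,4,6,7} D(Y)={1,2,3,6,7} D(X)={1,2,3,7}: V {1,4,6,7}->{1,4,6}; Y {1,2,3,6,7}->{1,2,3,6}; X {1,2,3,7}->{2,3,7}
Constraint 3 (V + X = Y) on D(V)={1,4,6} D(X)={2,3,7} D(Y)={1,2,3,6}: V {1,4,6}->{1,4}; X {2,3,7}->{2}; Y {1,2,3,6}->{3,6}
So after constraint 3: D(V)={1,4}, size = 2

Answer: 2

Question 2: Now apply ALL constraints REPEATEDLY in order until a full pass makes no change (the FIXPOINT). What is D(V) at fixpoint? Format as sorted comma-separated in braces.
pass 0 (initial): D(V)={1,4,6,7}
pass 1: V {1,4,6,7}->{1,4}; X {1,2,3,7}->{2}; Y {1,2,3,6,7}->{3,6}
pass 2: V {1,4}->{}; X {2}->{}; Y {3,6}->{}
pass 3: no change
Fixpoint after 3 passes: D(V) = {}

Answer: {}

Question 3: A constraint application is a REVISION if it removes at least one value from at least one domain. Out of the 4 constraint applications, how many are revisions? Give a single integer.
Answer: 2

Derivation:
Constraint 1 (X != V) on D(X)={1,2,3,7} D(V)={1,4,6,7}: no change => not a revision
Constraint 2 (V + Y = X) on D(V)={1,4,6,7} D(Y)={1,2,3,6,7} D(X)={1,2,3,7}: V {1,4,6,7}->{1,4,6}; Y {1,2,3,6,7}->{1,2,3,6}; X {1,2,3,7}->{2,3,7} => REVISION
Constraint 3 (V + X = Y) on D(V)={1,4,6} D(X)={2,3,7} D(Y)={1,2,3,6}: V {1,4,6}->{1,4}; X {2,3,7}->{2}; Y {1,2,3,6}->{3,6} => REVISION
Constraint 4 (Y != V) on D(Y)={3,6} D(V)={1,4}: no change => not a revision
Total revisions = 2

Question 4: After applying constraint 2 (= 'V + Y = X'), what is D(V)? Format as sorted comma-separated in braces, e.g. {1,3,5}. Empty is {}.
Answer: {1,4,6}

Derivation:
Constraint 1 (X != V) on D(X)={1,2,3,7} D(V)={1,4,6,7}: no change
Constraint 2 (V + Y = X) on D(V)={1,4,6,7} D(Y)={1,2,3,6,7} D(X)={1,2,3,7}: V {1,4,6,7}->{1,4,6}; Y {1,2,3,6,7}->{1,2,3,6}; X {1,2,3,7}->{2,3,7}
So after constraint 2: D(V) = {1,4,6}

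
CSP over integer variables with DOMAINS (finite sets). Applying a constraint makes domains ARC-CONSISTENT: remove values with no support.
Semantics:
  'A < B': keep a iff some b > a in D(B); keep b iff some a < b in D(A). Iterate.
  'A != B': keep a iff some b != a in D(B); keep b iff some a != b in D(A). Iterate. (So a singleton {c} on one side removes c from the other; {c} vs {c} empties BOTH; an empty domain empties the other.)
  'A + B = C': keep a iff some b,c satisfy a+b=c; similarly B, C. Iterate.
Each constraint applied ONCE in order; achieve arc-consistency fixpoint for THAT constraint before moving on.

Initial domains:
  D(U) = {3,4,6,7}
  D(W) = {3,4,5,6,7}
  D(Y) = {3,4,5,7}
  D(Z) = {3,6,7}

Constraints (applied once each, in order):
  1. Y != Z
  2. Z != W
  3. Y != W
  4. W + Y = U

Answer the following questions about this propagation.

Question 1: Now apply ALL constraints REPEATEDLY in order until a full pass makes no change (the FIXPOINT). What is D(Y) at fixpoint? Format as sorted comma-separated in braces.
Answer: {3,4}

Derivation:
pass 0 (initial): D(Y)={3,4,5,7}
pass 1: U {3,4,6,7}->{6,7}; W {3,4,5,6,7}->{3,4}; Y {3,4,5,7}->{3,4}
pass 2: no change
Fixpoint after 2 passes: D(Y) = {3,4}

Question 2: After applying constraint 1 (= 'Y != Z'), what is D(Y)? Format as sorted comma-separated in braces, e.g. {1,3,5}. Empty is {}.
Answer: {3,4,5,7}

Derivation:
Constraint 1 (Y != Z) on D(Y)={3,4,5,7} D(Z)={3,6,7}: no change
So after constraint 1: D(Y) = {3,4,5,7}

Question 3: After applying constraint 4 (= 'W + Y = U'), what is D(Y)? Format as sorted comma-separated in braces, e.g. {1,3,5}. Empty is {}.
Answer: {3,4}

Derivation:
Constraint 1 (Y != Z) on D(Y)={3,4,5,7} D(Z)={3,6,7}: no change
Constraint 2 (Z != W) on D(Z)={3,6,7} D(W)={3,4,5,6,7}: no change
Constraint 3 (Y != W) on D(Y)={3,4,5,7} D(W)={3,4,5,6,7}: no change
Constraint 4 (W + Y = U) on D(W)={3,4,5,6,7} D(Y)={3,4,5,7} D(U)={3,4,6,7}: W {3,4,5,6,7}->{3,4}; Y {3,4,5,7}->{3,4}; U {3,4,6,7}->{6,7}
So after constraint 4: D(Y) = {3,4}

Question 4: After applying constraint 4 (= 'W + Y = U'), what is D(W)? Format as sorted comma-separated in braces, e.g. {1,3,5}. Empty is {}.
Constraint 1 (Y != Z) on D(Y)={3,4,5,7} D(Z)={3,6,7}: no change
Constraint 2 (Z != W) on D(Z)={3,6,7} D(W)={3,4,5,6,7}: no change
Constraint 3 (Y != W) on D(Y)={3,4,5,7} D(W)={3,4,5,6,7}: no change
Constraint 4 (W + Y = U) on D(W)={3,4,5,6,7} D(Y)={3,4,5,7} D(U)={3,4,6,7}: W {3,4,5,6,7}->{3,4}; Y {3,4,5,7}->{3,4}; U {3,4,6,7}->{6,7}
So after constraint 4: D(W) = {3,4}

Answer: {3,4}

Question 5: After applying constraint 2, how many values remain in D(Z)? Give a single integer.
Constraint 1 (Y != Z) on D(Y)={3,4,5,7} D(Z)={3,6,7}: no change
Constraint 2 (Z != W) on D(Z)={3,6,7} D(W)={3,4,5,6,7}: no change
So after constraint 2: D(Z)={3,6,7}, size = 3

Answer: 3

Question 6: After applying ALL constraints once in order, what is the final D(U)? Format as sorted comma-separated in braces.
Constraint 1 (Y != Z) on D(Y)={3,4,5,7} D(Z)={3,6,7}: no change
Constraint 2 (Z != W) on D(Z)={3,6,7} D(W)={3,4,5,6,7}: no change
Constraint 3 (Y != W) on D(Y)={3,4,5,7} D(W)={3,4,5,6,7}: no change
Constraint 4 (W + Y = U) on D(W)={3,4,5,6,7} D(Y)={3,4,5,7} D(U)={3,4,6,7}: W {3,4,5,6,7}->{3,4}; Y {3,4,5,7}->{3,4}; U {3,4,6,7}->{6,7}
So after all 4 constraints: D(U) = {6,7}

Answer: {6,7}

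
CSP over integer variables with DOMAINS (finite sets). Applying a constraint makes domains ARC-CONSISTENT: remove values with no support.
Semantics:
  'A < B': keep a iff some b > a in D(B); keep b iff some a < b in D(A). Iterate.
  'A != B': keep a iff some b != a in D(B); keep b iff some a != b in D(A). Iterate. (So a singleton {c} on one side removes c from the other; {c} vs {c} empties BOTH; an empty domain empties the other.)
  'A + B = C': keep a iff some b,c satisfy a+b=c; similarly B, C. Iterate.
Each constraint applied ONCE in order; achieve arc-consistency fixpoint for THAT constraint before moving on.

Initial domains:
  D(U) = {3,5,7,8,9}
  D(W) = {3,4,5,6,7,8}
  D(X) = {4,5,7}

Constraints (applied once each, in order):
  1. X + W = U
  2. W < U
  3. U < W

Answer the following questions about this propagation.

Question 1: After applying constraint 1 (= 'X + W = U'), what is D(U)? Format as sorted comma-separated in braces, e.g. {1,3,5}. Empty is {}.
Answer: {7,8,9}

Derivation:
Constraint 1 (X + W = U) on D(X)={4,5,7} D(W)={3,4,5,6,7,8} D(U)={3,5,7,8,9}: X {4,5,7}->{4,5}; W {3,4,5,6,7,8}->{3,4,5}; U {3,5,7,8,9}->{7,8,9}
So after constraint 1: D(U) = {7,8,9}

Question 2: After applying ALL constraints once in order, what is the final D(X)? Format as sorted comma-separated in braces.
Constraint 1 (X + W = U) on D(X)={4,5,7} D(W)={3,4,5,6,7,8} D(U)={3,5,7,8,9}: X {4,5,7}->{4,5}; W {3,4,5,6,7,8}->{3,4,5}; U {3,5,7,8,9}->{7,8,9}
Constraint 2 (W < U) on D(W)={3,4,5} D(U)={7,8,9}: no change
Constraint 3 (U < W) on D(U)={7,8,9} D(W)={3,4,5}: U {7,8,9}->{}; W {3,4,5}->{}
So after all 3 constraints: D(X) = {4,5}

Answer: {4,5}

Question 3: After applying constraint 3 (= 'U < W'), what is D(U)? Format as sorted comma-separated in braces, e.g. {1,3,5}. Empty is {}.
Answer: {}

Derivation:
Constraint 1 (X + W = U) on D(X)={4,5,7} D(W)={3,4,5,6,7,8} D(U)={3,5,7,8,9}: X {4,5,7}->{4,5}; W {3,4,5,6,7,8}->{3,4,5}; U {3,5,7,8,9}->{7,8,9}
Constraint 2 (W < U) on D(W)={3,4,5} D(U)={7,8,9}: no change
Constraint 3 (U < W) on D(U)={7,8,9} D(W)={3,4,5}: U {7,8,9}->{}; W {3,4,5}->{}
So after constraint 3: D(U) = {}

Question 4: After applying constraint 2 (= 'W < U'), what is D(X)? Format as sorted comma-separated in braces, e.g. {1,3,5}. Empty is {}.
Answer: {4,5}

Derivation:
Constraint 1 (X + W = U) on D(X)={4,5,7} D(W)={3,4,5,6,7,8} D(U)={3,5,7,8,9}: X {4,5,7}->{4,5}; W {3,4,5,6,7,8}->{3,4,5}; U {3,5,7,8,9}->{7,8,9}
Constraint 2 (W < U) on D(W)={3,4,5} D(U)={7,8,9}: no change
So after constraint 2: D(X) = {4,5}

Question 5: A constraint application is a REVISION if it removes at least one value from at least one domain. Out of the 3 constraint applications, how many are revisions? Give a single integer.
Answer: 2

Derivation:
Constraint 1 (X + W = U) on D(X)={4,5,7} D(W)={3,4,5,6,7,8} D(U)={3,5,7,8,9}: X {4,5,7}->{4,5}; W {3,4,5,6,7,8}->{3,4,5}; U {3,5,7,8,9}->{7,8,9} => REVISION
Constraint 2 (W < U) on D(W)={3,4,5} D(U)={7,8,9}: no change => not a revision
Constraint 3 (U < W) on D(U)={7,8,9} D(W)={3,4,5}: U {7,8,9}->{}; W {3,4,5}->{} => REVISION
Total revisions = 2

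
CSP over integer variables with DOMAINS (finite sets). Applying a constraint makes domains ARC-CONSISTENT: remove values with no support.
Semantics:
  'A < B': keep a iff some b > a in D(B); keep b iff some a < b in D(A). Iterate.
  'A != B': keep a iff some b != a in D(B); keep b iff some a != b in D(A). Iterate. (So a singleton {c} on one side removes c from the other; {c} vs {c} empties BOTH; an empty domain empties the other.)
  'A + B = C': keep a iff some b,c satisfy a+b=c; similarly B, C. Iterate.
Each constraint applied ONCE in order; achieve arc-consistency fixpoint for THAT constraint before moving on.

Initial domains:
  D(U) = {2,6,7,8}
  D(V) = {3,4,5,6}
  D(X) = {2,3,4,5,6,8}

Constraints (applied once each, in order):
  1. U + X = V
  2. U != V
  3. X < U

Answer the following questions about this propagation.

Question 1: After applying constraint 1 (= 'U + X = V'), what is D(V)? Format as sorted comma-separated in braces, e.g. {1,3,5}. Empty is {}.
Constraint 1 (U + X = V) on D(U)={2,6,7,8} D(X)={2,3,4,5,6,8} D(V)={3,4,5,6}: U {2,6,7,8}->{2}; X {2,3,4,5,6,8}->{2,3,4}; V {3,4,5,6}->{4,5,6}
So after constraint 1: D(V) = {4,5,6}

Answer: {4,5,6}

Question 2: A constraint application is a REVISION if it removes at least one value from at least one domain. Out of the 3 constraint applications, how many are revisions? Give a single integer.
Answer: 2

Derivation:
Constraint 1 (U + X = V) on D(U)={2,6,7,8} D(X)={2,3,4,5,6,8} D(V)={3,4,5,6}: U {2,6,7,8}->{2}; X {2,3,4,5,6,8}->{2,3,4}; V {3,4,5,6}->{4,5,6} => REVISION
Constraint 2 (U != V) on D(U)={2} D(V)={4,5,6}: no change => not a revision
Constraint 3 (X < U) on D(X)={2,3,4} D(U)={2}: X {2,3,4}->{}; U {2}->{} => REVISION
Total revisions = 2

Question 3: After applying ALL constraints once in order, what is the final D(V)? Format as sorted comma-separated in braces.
Answer: {4,5,6}

Derivation:
Constraint 1 (U + X = V) on D(U)={2,6,7,8} D(X)={2,3,4,5,6,8} D(V)={3,4,5,6}: U {2,6,7,8}->{2}; X {2,3,4,5,6,8}->{2,3,4}; V {3,4,5,6}->{4,5,6}
Constraint 2 (U != V) on D(U)={2} D(V)={4,5,6}: no change
Constraint 3 (X < U) on D(X)={2,3,4} D(U)={2}: X {2,3,4}->{}; U {2}->{}
So after all 3 constraints: D(V) = {4,5,6}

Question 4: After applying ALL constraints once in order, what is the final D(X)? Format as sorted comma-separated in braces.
Constraint 1 (U + X = V) on D(U)={2,6,7,8} D(X)={2,3,4,5,6,8} D(V)={3,4,5,6}: U {2,6,7,8}->{2}; X {2,3,4,5,6,8}->{2,3,4}; V {3,4,5,6}->{4,5,6}
Constraint 2 (U != V) on D(U)={2} D(V)={4,5,6}: no change
Constraint 3 (X < U) on D(X)={2,3,4} D(U)={2}: X {2,3,4}->{}; U {2}->{}
So after all 3 constraints: D(X) = {}

Answer: {}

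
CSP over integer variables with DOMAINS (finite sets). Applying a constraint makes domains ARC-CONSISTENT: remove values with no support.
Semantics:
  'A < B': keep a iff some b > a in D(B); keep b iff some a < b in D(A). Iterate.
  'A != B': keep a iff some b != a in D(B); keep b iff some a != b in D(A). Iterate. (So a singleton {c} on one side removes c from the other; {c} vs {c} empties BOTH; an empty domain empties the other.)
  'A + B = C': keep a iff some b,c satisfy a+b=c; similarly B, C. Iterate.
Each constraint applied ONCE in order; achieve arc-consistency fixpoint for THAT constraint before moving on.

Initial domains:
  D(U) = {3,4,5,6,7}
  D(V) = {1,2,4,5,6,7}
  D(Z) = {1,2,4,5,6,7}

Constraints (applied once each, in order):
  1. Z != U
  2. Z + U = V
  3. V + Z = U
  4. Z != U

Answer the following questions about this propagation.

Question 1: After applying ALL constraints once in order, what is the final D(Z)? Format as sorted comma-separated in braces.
Constraint 1 (Z != U) on D(Z)={1,2,4,5,6,7} D(U)={3,4,5,6,7}: no change
Constraint 2 (Z + U = V) on D(Z)={1,2,4,5,6,7} D(U)={3,4,5,6,7} D(V)={1,2,4,5,6,7}: Z {1,2,4,5,6,7}->{1,2,4}; U {3,4,5,6,7}->{3,4,5,6}; V {1,2,4,5,6,7}->{4,5,6,7}
Constraint 3 (V + Z = U) on D(V)={4,5,6,7} D(Z)={1,2,4} D(U)={3,4,5,6}: V {4,5,6,7}->{4,5}; Z {1,2,4}->{1,2}; U {3,4,5,6}->{5,6}
Constraint 4 (Z != U) on D(Z)={1,2} D(U)={5,6}: no change
So after all 4 constraints: D(Z) = {1,2}

Answer: {1,2}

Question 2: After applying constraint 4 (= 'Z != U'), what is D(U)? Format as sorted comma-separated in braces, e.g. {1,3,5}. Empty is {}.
Answer: {5,6}

Derivation:
Constraint 1 (Z != U) on D(Z)={1,2,4,5,6,7} D(U)={3,4,5,6,7}: no change
Constraint 2 (Z + U = V) on D(Z)={1,2,4,5,6,7} D(U)={3,4,5,6,7} D(V)={1,2,4,5,6,7}: Z {1,2,4,5,6,7}->{1,2,4}; U {3,4,5,6,7}->{3,4,5,6}; V {1,2,4,5,6,7}->{4,5,6,7}
Constraint 3 (V + Z = U) on D(V)={4,5,6,7} D(Z)={1,2,4} D(U)={3,4,5,6}: V {4,5,6,7}->{4,5}; Z {1,2,4}->{1,2}; U {3,4,5,6}->{5,6}
Constraint 4 (Z != U) on D(Z)={1,2} D(U)={5,6}: no change
So after constraint 4: D(U) = {5,6}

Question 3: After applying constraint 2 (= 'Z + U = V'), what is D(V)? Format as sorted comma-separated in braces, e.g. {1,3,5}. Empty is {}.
Answer: {4,5,6,7}

Derivation:
Constraint 1 (Z != U) on D(Z)={1,2,4,5,6,7} D(U)={3,4,5,6,7}: no change
Constraint 2 (Z + U = V) on D(Z)={1,2,4,5,6,7} D(U)={3,4,5,6,7} D(V)={1,2,4,5,6,7}: Z {1,2,4,5,6,7}->{1,2,4}; U {3,4,5,6,7}->{3,4,5,6}; V {1,2,4,5,6,7}->{4,5,6,7}
So after constraint 2: D(V) = {4,5,6,7}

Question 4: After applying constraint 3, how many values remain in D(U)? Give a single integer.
Constraint 1 (Z != U) on D(Z)={1,2,4,5,6,7} D(U)={3,4,5,6,7}: no change
Constraint 2 (Z + U = V) on D(Z)={1,2,4,5,6,7} D(U)={3,4,5,6,7} D(V)={1,2,4,5,6,7}: Z {1,2,4,5,6,7}->{1,2,4}; U {3,4,5,6,7}->{3,4,5,6}; V {1,2,4,5,6,7}->{4,5,6,7}
Constraint 3 (V + Z = U) on D(V)={4,5,6,7} D(Z)={1,2,4} D(U)={3,4,5,6}: V {4,5,6,7}->{4,5}; Z {1,2,4}->{1,2}; U {3,4,5,6}->{5,6}
So after constraint 3: D(U)={5,6}, size = 2

Answer: 2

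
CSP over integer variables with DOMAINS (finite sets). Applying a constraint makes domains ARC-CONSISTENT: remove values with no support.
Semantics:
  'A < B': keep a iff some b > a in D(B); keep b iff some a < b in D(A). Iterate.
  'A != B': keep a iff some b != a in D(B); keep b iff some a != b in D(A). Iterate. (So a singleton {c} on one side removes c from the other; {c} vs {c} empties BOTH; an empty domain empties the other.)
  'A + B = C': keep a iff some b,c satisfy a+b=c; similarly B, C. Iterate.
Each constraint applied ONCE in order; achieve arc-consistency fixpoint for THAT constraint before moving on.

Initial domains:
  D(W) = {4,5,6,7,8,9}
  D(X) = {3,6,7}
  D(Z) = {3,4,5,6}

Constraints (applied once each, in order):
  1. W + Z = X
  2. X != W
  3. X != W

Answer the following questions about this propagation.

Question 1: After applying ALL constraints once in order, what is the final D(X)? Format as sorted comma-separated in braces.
Constraint 1 (W + Z = X) on D(W)={4,5,6,7,8,9} D(Z)={3,4,5,6} D(X)={3,6,7}: W {4,5,6,7,8,9}->{4}; Z {3,4,5,6}->{3}; X {3,6,7}->{7}
Constraint 2 (X != W) on D(X)={7} D(W)={4}: no change
Constraint 3 (X != W) on D(X)={7} D(W)={4}: no change
So after all 3 constraints: D(X) = {7}

Answer: {7}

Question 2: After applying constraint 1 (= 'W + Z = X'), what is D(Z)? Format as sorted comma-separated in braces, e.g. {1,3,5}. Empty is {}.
Answer: {3}

Derivation:
Constraint 1 (W + Z = X) on D(W)={4,5,6,7,8,9} D(Z)={3,4,5,6} D(X)={3,6,7}: W {4,5,6,7,8,9}->{4}; Z {3,4,5,6}->{3}; X {3,6,7}->{7}
So after constraint 1: D(Z) = {3}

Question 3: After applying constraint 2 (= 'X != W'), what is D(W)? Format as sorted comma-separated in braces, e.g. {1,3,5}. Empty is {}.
Answer: {4}

Derivation:
Constraint 1 (W + Z = X) on D(W)={4,5,6,7,8,9} D(Z)={3,4,5,6} D(X)={3,6,7}: W {4,5,6,7,8,9}->{4}; Z {3,4,5,6}->{3}; X {3,6,7}->{7}
Constraint 2 (X != W) on D(X)={7} D(W)={4}: no change
So after constraint 2: D(W) = {4}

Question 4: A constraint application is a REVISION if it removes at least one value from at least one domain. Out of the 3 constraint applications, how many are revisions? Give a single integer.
Constraint 1 (W + Z = X) on D(W)={4,5,6,7,8,9} D(Z)={3,4,5,6} D(X)={3,6,7}: W {4,5,6,7,8,9}->{4}; Z {3,4,5,6}->{3}; X {3,6,7}->{7} => REVISION
Constraint 2 (X != W) on D(X)={7} D(W)={4}: no change => not a revision
Constraint 3 (X != W) on D(X)={7} D(W)={4}: no change => not a revision
Total revisions = 1

Answer: 1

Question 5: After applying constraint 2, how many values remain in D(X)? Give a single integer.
Answer: 1

Derivation:
Constraint 1 (W + Z = X) on D(W)={4,5,6,7,8,9} D(Z)={3,4,5,6} D(X)={3,6,7}: W {4,5,6,7,8,9}->{4}; Z {3,4,5,6}->{3}; X {3,6,7}->{7}
Constraint 2 (X != W) on D(X)={7} D(W)={4}: no change
So after constraint 2: D(X)={7}, size = 1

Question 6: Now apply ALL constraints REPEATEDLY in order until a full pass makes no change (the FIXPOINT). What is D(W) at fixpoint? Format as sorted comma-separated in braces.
Answer: {4}

Derivation:
pass 0 (initial): D(W)={4,5,6,7,8,9}
pass 1: W {4,5,6,7,8,9}->{4}; X {3,6,7}->{7}; Z {3,4,5,6}->{3}
pass 2: no change
Fixpoint after 2 passes: D(W) = {4}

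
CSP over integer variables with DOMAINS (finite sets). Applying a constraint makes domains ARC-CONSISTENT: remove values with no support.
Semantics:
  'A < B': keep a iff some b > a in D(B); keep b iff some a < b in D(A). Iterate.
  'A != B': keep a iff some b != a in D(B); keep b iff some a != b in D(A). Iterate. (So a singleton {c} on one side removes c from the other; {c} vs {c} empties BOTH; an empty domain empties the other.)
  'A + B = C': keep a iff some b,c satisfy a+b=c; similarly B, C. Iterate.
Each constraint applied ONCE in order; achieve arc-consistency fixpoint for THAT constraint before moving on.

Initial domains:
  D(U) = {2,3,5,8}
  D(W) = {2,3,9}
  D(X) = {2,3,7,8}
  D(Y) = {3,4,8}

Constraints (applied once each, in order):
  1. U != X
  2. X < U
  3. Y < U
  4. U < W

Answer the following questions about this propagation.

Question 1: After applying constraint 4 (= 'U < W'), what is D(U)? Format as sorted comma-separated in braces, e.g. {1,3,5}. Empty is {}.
Constraint 1 (U != X) on D(U)={2,3,5,8} D(X)={2,3,7,8}: no change
Constraint 2 (X < U) on D(X)={2,3,7,8} D(U)={2,3,5,8}: X {2,3,7,8}->{2,3,7}; U {2,3,5,8}->{3,5,8}
Constraint 3 (Y < U) on D(Y)={3,4,8} D(U)={3,5,8}: Y {3,4,8}->{3,4}; U {3,5,8}->{5,8}
Constraint 4 (U < W) on D(U)={5,8} D(W)={2,3,9}: W {2,3,9}->{9}
So after constraint 4: D(U) = {5,8}

Answer: {5,8}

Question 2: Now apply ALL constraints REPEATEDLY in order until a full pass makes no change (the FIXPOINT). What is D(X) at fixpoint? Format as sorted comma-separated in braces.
Answer: {2,3,7}

Derivation:
pass 0 (initial): D(X)={2,3,7,8}
pass 1: U {2,3,5,8}->{5,8}; W {2,3,9}->{9}; X {2,3,7,8}->{2,3,7}; Y {3,4,8}->{3,4}
pass 2: no change
Fixpoint after 2 passes: D(X) = {2,3,7}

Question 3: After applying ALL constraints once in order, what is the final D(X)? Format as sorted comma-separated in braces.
Answer: {2,3,7}

Derivation:
Constraint 1 (U != X) on D(U)={2,3,5,8} D(X)={2,3,7,8}: no change
Constraint 2 (X < U) on D(X)={2,3,7,8} D(U)={2,3,5,8}: X {2,3,7,8}->{2,3,7}; U {2,3,5,8}->{3,5,8}
Constraint 3 (Y < U) on D(Y)={3,4,8} D(U)={3,5,8}: Y {3,4,8}->{3,4}; U {3,5,8}->{5,8}
Constraint 4 (U < W) on D(U)={5,8} D(W)={2,3,9}: W {2,3,9}->{9}
So after all 4 constraints: D(X) = {2,3,7}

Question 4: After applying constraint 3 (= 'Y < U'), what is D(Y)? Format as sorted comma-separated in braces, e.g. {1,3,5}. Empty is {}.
Constraint 1 (U != X) on D(U)={2,3,5,8} D(X)={2,3,7,8}: no change
Constraint 2 (X < U) on D(X)={2,3,7,8} D(U)={2,3,5,8}: X {2,3,7,8}->{2,3,7}; U {2,3,5,8}->{3,5,8}
Constraint 3 (Y < U) on D(Y)={3,4,8} D(U)={3,5,8}: Y {3,4,8}->{3,4}; U {3,5,8}->{5,8}
So after constraint 3: D(Y) = {3,4}

Answer: {3,4}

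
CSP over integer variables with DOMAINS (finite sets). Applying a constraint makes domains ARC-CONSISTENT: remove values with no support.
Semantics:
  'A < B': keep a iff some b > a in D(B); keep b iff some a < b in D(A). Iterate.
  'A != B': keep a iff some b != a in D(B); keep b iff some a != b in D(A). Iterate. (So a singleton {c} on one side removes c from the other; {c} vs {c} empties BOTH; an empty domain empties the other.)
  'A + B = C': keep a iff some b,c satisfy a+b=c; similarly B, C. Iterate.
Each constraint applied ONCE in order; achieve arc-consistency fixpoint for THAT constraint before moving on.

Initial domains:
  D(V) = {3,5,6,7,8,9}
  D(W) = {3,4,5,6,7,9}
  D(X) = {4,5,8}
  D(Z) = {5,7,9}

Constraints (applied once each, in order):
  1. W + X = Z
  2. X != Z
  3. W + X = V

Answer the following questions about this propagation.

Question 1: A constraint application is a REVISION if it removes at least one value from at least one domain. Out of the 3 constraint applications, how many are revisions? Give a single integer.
Answer: 2

Derivation:
Constraint 1 (W + X = Z) on D(W)={3,4,5,6,7,9} D(X)={4,5,8} D(Z)={5,7,9}: W {3,4,5,6,7,9}->{3,4,5}; X {4,5,8}->{4,5}; Z {5,7,9}->{7,9} => REVISION
Constraint 2 (X != Z) on D(X)={4,5} D(Z)={7,9}: no change => not a revision
Constraint 3 (W + X = V) on D(W)={3,4,5} D(X)={4,5} D(V)={3,5,6,7,8,9}: V {3,5,6,7,8,9}->{7,8,9} => REVISION
Total revisions = 2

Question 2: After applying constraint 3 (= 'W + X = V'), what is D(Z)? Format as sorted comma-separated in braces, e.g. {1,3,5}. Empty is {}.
Constraint 1 (W + X = Z) on D(W)={3,4,5,6,7,9} D(X)={4,5,8} D(Z)={5,7,9}: W {3,4,5,6,7,9}->{3,4,5}; X {4,5,8}->{4,5}; Z {5,7,9}->{7,9}
Constraint 2 (X != Z) on D(X)={4,5} D(Z)={7,9}: no change
Constraint 3 (W + X = V) on D(W)={3,4,5} D(X)={4,5} D(V)={3,5,6,7,8,9}: V {3,5,6,7,8,9}->{7,8,9}
So after constraint 3: D(Z) = {7,9}

Answer: {7,9}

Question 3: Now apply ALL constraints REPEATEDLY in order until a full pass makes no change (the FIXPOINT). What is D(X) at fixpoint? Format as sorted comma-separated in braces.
Answer: {4,5}

Derivation:
pass 0 (initial): D(X)={4,5,8}
pass 1: V {3,5,6,7,8,9}->{7,8,9}; W {3,4,5,6,7,9}->{3,4,5}; X {4,5,8}->{4,5}; Z {5,7,9}->{7,9}
pass 2: no change
Fixpoint after 2 passes: D(X) = {4,5}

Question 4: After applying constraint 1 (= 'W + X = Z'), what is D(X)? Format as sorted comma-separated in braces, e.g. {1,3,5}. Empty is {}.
Answer: {4,5}

Derivation:
Constraint 1 (W + X = Z) on D(W)={3,4,5,6,7,9} D(X)={4,5,8} D(Z)={5,7,9}: W {3,4,5,6,7,9}->{3,4,5}; X {4,5,8}->{4,5}; Z {5,7,9}->{7,9}
So after constraint 1: D(X) = {4,5}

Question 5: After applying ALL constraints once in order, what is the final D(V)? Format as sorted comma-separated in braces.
Answer: {7,8,9}

Derivation:
Constraint 1 (W + X = Z) on D(W)={3,4,5,6,7,9} D(X)={4,5,8} D(Z)={5,7,9}: W {3,4,5,6,7,9}->{3,4,5}; X {4,5,8}->{4,5}; Z {5,7,9}->{7,9}
Constraint 2 (X != Z) on D(X)={4,5} D(Z)={7,9}: no change
Constraint 3 (W + X = V) on D(W)={3,4,5} D(X)={4,5} D(V)={3,5,6,7,8,9}: V {3,5,6,7,8,9}->{7,8,9}
So after all 3 constraints: D(V) = {7,8,9}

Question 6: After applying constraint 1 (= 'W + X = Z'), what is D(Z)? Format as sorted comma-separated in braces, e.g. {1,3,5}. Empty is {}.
Answer: {7,9}

Derivation:
Constraint 1 (W + X = Z) on D(W)={3,4,5,6,7,9} D(X)={4,5,8} D(Z)={5,7,9}: W {3,4,5,6,7,9}->{3,4,5}; X {4,5,8}->{4,5}; Z {5,7,9}->{7,9}
So after constraint 1: D(Z) = {7,9}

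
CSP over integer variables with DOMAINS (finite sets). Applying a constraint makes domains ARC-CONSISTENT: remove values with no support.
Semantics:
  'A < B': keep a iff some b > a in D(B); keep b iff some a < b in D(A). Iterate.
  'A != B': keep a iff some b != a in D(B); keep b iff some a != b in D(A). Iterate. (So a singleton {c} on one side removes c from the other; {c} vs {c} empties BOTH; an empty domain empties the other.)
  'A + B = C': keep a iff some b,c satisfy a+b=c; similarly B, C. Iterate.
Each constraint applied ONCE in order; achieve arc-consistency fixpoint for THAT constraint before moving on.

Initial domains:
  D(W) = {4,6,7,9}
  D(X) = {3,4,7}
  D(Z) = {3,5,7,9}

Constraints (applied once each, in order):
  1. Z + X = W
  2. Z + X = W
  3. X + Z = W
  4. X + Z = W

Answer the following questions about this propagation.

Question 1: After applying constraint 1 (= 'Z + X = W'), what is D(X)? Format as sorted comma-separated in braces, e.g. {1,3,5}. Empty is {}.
Answer: {3,4}

Derivation:
Constraint 1 (Z + X = W) on D(Z)={3,5,7,9} D(X)={3,4,7} D(W)={4,6,7,9}: Z {3,5,7,9}->{3,5}; X {3,4,7}->{3,4}; W {4,6,7,9}->{6,7,9}
So after constraint 1: D(X) = {3,4}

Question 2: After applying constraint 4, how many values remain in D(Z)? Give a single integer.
Constraint 1 (Z + X = W) on D(Z)={3,5,7,9} D(X)={3,4,7} D(W)={4,6,7,9}: Z {3,5,7,9}->{3,5}; X {3,4,7}->{3,4}; W {4,6,7,9}->{6,7,9}
Constraint 2 (Z + X = W) on D(Z)={3,5} D(X)={3,4} D(W)={6,7,9}: no change
Constraint 3 (X + Z = W) on D(X)={3,4} D(Z)={3,5} D(W)={6,7,9}: no change
Constraint 4 (X + Z = W) on D(X)={3,4} D(Z)={3,5} D(W)={6,7,9}: no change
So after constraint 4: D(Z)={3,5}, size = 2

Answer: 2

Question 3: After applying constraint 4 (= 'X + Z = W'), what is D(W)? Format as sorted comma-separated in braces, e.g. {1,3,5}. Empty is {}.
Constraint 1 (Z + X = W) on D(Z)={3,5,7,9} D(X)={3,4,7} D(W)={4,6,7,9}: Z {3,5,7,9}->{3,5}; X {3,4,7}->{3,4}; W {4,6,7,9}->{6,7,9}
Constraint 2 (Z + X = W) on D(Z)={3,5} D(X)={3,4} D(W)={6,7,9}: no change
Constraint 3 (X + Z = W) on D(X)={3,4} D(Z)={3,5} D(W)={6,7,9}: no change
Constraint 4 (X + Z = W) on D(X)={3,4} D(Z)={3,5} D(W)={6,7,9}: no change
So after constraint 4: D(W) = {6,7,9}

Answer: {6,7,9}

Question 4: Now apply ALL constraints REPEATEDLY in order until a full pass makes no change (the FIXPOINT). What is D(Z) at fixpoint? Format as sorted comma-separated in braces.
Answer: {3,5}

Derivation:
pass 0 (initial): D(Z)={3,5,7,9}
pass 1: W {4,6,7,9}->{6,7,9}; X {3,4,7}->{3,4}; Z {3,5,7,9}->{3,5}
pass 2: no change
Fixpoint after 2 passes: D(Z) = {3,5}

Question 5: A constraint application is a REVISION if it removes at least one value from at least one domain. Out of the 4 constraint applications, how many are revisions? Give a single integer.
Constraint 1 (Z + X = W) on D(Z)={3,5,7,9} D(X)={3,4,7} D(W)={4,6,7,9}: Z {3,5,7,9}->{3,5}; X {3,4,7}->{3,4}; W {4,6,7,9}->{6,7,9} => REVISION
Constraint 2 (Z + X = W) on D(Z)={3,5} D(X)={3,4} D(W)={6,7,9}: no change => not a revision
Constraint 3 (X + Z = W) on D(X)={3,4} D(Z)={3,5} D(W)={6,7,9}: no change => not a revision
Constraint 4 (X + Z = W) on D(X)={3,4} D(Z)={3,5} D(W)={6,7,9}: no change => not a revision
Total revisions = 1

Answer: 1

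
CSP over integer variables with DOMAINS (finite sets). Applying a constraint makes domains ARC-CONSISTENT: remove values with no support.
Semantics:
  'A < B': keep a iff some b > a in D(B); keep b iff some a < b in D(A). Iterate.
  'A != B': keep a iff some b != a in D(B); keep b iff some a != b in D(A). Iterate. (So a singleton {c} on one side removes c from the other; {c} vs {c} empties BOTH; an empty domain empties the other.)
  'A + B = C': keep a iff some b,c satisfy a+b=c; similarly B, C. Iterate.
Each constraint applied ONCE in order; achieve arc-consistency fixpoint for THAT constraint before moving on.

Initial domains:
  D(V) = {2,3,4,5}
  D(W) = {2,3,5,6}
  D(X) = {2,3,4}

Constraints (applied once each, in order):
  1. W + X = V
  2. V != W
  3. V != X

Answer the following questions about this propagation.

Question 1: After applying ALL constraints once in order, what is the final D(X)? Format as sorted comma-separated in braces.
Answer: {2,3}

Derivation:
Constraint 1 (W + X = V) on D(W)={2,3,5,6} D(X)={2,3,4} D(V)={2,3,4,5}: W {2,3,5,6}->{2,3}; X {2,3,4}->{2,3}; V {2,3,4,5}->{4,5}
Constraint 2 (V != W) on D(V)={4,5} D(W)={2,3}: no change
Constraint 3 (V != X) on D(V)={4,5} D(X)={2,3}: no change
So after all 3 constraints: D(X) = {2,3}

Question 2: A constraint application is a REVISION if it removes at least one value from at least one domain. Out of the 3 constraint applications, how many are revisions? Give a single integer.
Constraint 1 (W + X = V) on D(W)={2,3,5,6} D(X)={2,3,4} D(V)={2,3,4,5}: W {2,3,5,6}->{2,3}; X {2,3,4}->{2,3}; V {2,3,4,5}->{4,5} => REVISION
Constraint 2 (V != W) on D(V)={4,5} D(W)={2,3}: no change => not a revision
Constraint 3 (V != X) on D(V)={4,5} D(X)={2,3}: no change => not a revision
Total revisions = 1

Answer: 1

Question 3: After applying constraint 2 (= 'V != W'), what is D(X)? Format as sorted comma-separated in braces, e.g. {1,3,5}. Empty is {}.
Answer: {2,3}

Derivation:
Constraint 1 (W + X = V) on D(W)={2,3,5,6} D(X)={2,3,4} D(V)={2,3,4,5}: W {2,3,5,6}->{2,3}; X {2,3,4}->{2,3}; V {2,3,4,5}->{4,5}
Constraint 2 (V != W) on D(V)={4,5} D(W)={2,3}: no change
So after constraint 2: D(X) = {2,3}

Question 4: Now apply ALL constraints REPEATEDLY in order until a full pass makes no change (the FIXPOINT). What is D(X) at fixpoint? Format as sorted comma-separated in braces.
pass 0 (initial): D(X)={2,3,4}
pass 1: V {2,3,4,5}->{4,5}; W {2,3,5,6}->{2,3}; X {2,3,4}->{2,3}
pass 2: no change
Fixpoint after 2 passes: D(X) = {2,3}

Answer: {2,3}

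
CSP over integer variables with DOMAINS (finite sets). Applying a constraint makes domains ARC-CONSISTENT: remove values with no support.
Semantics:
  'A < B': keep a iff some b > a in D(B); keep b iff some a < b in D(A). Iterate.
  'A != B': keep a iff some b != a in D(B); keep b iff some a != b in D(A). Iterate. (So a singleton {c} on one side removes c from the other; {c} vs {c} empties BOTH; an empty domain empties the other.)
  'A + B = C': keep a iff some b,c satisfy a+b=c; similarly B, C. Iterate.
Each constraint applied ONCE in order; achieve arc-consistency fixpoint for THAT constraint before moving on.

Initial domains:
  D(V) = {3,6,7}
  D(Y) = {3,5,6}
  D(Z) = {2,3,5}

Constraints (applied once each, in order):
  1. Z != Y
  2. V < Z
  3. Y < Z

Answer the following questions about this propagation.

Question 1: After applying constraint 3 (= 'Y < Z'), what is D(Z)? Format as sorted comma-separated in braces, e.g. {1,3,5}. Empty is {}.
Constraint 1 (Z != Y) on D(Z)={2,3,5} D(Y)={3,5,6}: no change
Constraint 2 (V < Z) on D(V)={3,6,7} D(Z)={2,3,5}: V {3,6,7}->{3}; Z {2,3,5}->{5}
Constraint 3 (Y < Z) on D(Y)={3,5,6} D(Z)={5}: Y {3,5,6}->{3}
So after constraint 3: D(Z) = {5}

Answer: {5}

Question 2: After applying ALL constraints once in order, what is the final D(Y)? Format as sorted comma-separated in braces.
Answer: {3}

Derivation:
Constraint 1 (Z != Y) on D(Z)={2,3,5} D(Y)={3,5,6}: no change
Constraint 2 (V < Z) on D(V)={3,6,7} D(Z)={2,3,5}: V {3,6,7}->{3}; Z {2,3,5}->{5}
Constraint 3 (Y < Z) on D(Y)={3,5,6} D(Z)={5}: Y {3,5,6}->{3}
So after all 3 constraints: D(Y) = {3}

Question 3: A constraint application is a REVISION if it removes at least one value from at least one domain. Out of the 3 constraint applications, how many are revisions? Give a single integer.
Answer: 2

Derivation:
Constraint 1 (Z != Y) on D(Z)={2,3,5} D(Y)={3,5,6}: no change => not a revision
Constraint 2 (V < Z) on D(V)={3,6,7} D(Z)={2,3,5}: V {3,6,7}->{3}; Z {2,3,5}->{5} => REVISION
Constraint 3 (Y < Z) on D(Y)={3,5,6} D(Z)={5}: Y {3,5,6}->{3} => REVISION
Total revisions = 2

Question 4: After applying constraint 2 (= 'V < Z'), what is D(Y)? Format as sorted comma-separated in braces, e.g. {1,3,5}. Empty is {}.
Answer: {3,5,6}

Derivation:
Constraint 1 (Z != Y) on D(Z)={2,3,5} D(Y)={3,5,6}: no change
Constraint 2 (V < Z) on D(V)={3,6,7} D(Z)={2,3,5}: V {3,6,7}->{3}; Z {2,3,5}->{5}
So after constraint 2: D(Y) = {3,5,6}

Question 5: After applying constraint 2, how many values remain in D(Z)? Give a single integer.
Constraint 1 (Z != Y) on D(Z)={2,3,5} D(Y)={3,5,6}: no change
Constraint 2 (V < Z) on D(V)={3,6,7} D(Z)={2,3,5}: V {3,6,7}->{3}; Z {2,3,5}->{5}
So after constraint 2: D(Z)={5}, size = 1

Answer: 1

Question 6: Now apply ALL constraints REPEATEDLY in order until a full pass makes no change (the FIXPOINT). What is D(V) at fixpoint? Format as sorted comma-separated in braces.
Answer: {3}

Derivation:
pass 0 (initial): D(V)={3,6,7}
pass 1: V {3,6,7}->{3}; Y {3,5,6}->{3}; Z {2,3,5}->{5}
pass 2: no change
Fixpoint after 2 passes: D(V) = {3}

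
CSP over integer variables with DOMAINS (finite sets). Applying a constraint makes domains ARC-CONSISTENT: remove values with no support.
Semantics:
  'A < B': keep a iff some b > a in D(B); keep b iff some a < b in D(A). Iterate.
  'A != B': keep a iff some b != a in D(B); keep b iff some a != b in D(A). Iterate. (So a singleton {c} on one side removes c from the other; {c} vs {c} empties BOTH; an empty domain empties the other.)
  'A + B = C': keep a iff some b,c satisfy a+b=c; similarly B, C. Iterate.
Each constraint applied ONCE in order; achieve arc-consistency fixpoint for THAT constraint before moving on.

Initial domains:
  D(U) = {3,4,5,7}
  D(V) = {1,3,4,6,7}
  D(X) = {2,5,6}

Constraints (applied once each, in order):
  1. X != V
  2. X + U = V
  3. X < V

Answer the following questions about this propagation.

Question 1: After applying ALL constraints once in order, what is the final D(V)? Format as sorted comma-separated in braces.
Constraint 1 (X != V) on D(X)={2,5,6} D(V)={1,3,4,6,7}: no change
Constraint 2 (X + U = V) on D(X)={2,5,6} D(U)={3,4,5,7} D(V)={1,3,4,6,7}: X {2,5,6}->{2}; U {3,4,5,7}->{4,5}; V {1,3,4,6,7}->{6,7}
Constraint 3 (X < V) on D(X)={2} D(V)={6,7}: no change
So after all 3 constraints: D(V) = {6,7}

Answer: {6,7}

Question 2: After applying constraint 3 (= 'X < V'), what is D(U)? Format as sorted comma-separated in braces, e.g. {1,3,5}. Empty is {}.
Constraint 1 (X != V) on D(X)={2,5,6} D(V)={1,3,4,6,7}: no change
Constraint 2 (X + U = V) on D(X)={2,5,6} D(U)={3,4,5,7} D(V)={1,3,4,6,7}: X {2,5,6}->{2}; U {3,4,5,7}->{4,5}; V {1,3,4,6,7}->{6,7}
Constraint 3 (X < V) on D(X)={2} D(V)={6,7}: no change
So after constraint 3: D(U) = {4,5}

Answer: {4,5}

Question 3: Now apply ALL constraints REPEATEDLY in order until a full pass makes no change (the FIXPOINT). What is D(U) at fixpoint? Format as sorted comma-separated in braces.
Answer: {4,5}

Derivation:
pass 0 (initial): D(U)={3,4,5,7}
pass 1: U {3,4,5,7}->{4,5}; V {1,3,4,6,7}->{6,7}; X {2,5,6}->{2}
pass 2: no change
Fixpoint after 2 passes: D(U) = {4,5}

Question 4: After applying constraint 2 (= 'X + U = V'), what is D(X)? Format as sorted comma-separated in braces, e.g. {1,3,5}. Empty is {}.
Answer: {2}

Derivation:
Constraint 1 (X != V) on D(X)={2,5,6} D(V)={1,3,4,6,7}: no change
Constraint 2 (X + U = V) on D(X)={2,5,6} D(U)={3,4,5,7} D(V)={1,3,4,6,7}: X {2,5,6}->{2}; U {3,4,5,7}->{4,5}; V {1,3,4,6,7}->{6,7}
So after constraint 2: D(X) = {2}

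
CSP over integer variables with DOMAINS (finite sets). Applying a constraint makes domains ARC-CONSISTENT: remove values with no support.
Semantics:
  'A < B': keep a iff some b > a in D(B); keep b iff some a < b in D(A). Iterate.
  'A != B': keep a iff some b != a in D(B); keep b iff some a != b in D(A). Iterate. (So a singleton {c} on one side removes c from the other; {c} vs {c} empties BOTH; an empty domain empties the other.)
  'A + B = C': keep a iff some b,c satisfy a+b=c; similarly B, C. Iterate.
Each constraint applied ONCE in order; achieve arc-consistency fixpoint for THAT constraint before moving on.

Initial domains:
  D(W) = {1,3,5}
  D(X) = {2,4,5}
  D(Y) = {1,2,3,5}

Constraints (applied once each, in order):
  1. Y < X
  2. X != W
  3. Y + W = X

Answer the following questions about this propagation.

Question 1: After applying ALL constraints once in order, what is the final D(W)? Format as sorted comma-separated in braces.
Constraint 1 (Y < X) on D(Y)={1,2,3,5} D(X)={2,4,5}: Y {1,2,3,5}->{1,2,3}
Constraint 2 (X != W) on D(X)={2,4,5} D(W)={1,3,5}: no change
Constraint 3 (Y + W = X) on D(Y)={1,2,3} D(W)={1,3,5} D(X)={2,4,5}: W {1,3,5}->{1,3}
So after all 3 constraints: D(W) = {1,3}

Answer: {1,3}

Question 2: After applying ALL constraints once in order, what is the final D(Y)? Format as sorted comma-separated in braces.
Constraint 1 (Y < X) on D(Y)={1,2,3,5} D(X)={2,4,5}: Y {1,2,3,5}->{1,2,3}
Constraint 2 (X != W) on D(X)={2,4,5} D(W)={1,3,5}: no change
Constraint 3 (Y + W = X) on D(Y)={1,2,3} D(W)={1,3,5} D(X)={2,4,5}: W {1,3,5}->{1,3}
So after all 3 constraints: D(Y) = {1,2,3}

Answer: {1,2,3}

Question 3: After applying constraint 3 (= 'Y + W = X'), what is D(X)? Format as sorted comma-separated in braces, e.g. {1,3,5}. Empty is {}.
Constraint 1 (Y < X) on D(Y)={1,2,3,5} D(X)={2,4,5}: Y {1,2,3,5}->{1,2,3}
Constraint 2 (X != W) on D(X)={2,4,5} D(W)={1,3,5}: no change
Constraint 3 (Y + W = X) on D(Y)={1,2,3} D(W)={1,3,5} D(X)={2,4,5}: W {1,3,5}->{1,3}
So after constraint 3: D(X) = {2,4,5}

Answer: {2,4,5}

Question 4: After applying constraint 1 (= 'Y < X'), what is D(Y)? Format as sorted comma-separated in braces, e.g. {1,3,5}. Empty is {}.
Constraint 1 (Y < X) on D(Y)={1,2,3,5} D(X)={2,4,5}: Y {1,2,3,5}->{1,2,3}
So after constraint 1: D(Y) = {1,2,3}

Answer: {1,2,3}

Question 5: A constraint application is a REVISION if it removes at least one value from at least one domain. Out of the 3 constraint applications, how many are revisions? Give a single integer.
Answer: 2

Derivation:
Constraint 1 (Y < X) on D(Y)={1,2,3,5} D(X)={2,4,5}: Y {1,2,3,5}->{1,2,3} => REVISION
Constraint 2 (X != W) on D(X)={2,4,5} D(W)={1,3,5}: no change => not a revision
Constraint 3 (Y + W = X) on D(Y)={1,2,3} D(W)={1,3,5} D(X)={2,4,5}: W {1,3,5}->{1,3} => REVISION
Total revisions = 2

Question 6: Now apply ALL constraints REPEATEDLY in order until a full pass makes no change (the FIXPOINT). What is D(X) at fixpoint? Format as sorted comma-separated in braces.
pass 0 (initial): D(X)={2,4,5}
pass 1: W {1,3,5}->{1,3}; Y {1,2,3,5}->{1,2,3}
pass 2: no change
Fixpoint after 2 passes: D(X) = {2,4,5}

Answer: {2,4,5}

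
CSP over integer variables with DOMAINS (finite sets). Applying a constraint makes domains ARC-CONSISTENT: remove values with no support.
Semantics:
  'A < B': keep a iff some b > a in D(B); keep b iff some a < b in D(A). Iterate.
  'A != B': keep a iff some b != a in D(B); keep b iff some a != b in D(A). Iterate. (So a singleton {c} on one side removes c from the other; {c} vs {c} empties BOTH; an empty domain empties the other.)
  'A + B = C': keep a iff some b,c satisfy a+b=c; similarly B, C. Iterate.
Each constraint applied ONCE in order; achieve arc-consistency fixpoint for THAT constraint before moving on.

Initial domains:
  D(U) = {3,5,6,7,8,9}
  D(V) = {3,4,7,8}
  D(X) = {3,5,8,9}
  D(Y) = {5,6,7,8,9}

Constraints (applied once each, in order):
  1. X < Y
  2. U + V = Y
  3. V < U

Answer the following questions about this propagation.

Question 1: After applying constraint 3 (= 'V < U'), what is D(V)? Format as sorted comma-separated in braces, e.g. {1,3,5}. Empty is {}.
Answer: {3,4}

Derivation:
Constraint 1 (X < Y) on D(X)={3,5,8,9} D(Y)={5,6,7,8,9}: X {3,5,8,9}->{3,5,8}
Constraint 2 (U + V = Y) on D(U)={3,5,6,7,8,9} D(V)={3,4,7,8} D(Y)={5,6,7,8,9}: U {3,5,6,7,8,9}->{3,5,6}; V {3,4,7,8}->{3,4}; Y {5,6,7,8,9}->{6,7,8,9}
Constraint 3 (V < U) on D(V)={3,4} D(U)={3,5,6}: U {3,5,6}->{5,6}
So after constraint 3: D(V) = {3,4}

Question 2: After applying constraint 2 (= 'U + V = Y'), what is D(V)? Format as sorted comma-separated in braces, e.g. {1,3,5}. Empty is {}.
Answer: {3,4}

Derivation:
Constraint 1 (X < Y) on D(X)={3,5,8,9} D(Y)={5,6,7,8,9}: X {3,5,8,9}->{3,5,8}
Constraint 2 (U + V = Y) on D(U)={3,5,6,7,8,9} D(V)={3,4,7,8} D(Y)={5,6,7,8,9}: U {3,5,6,7,8,9}->{3,5,6}; V {3,4,7,8}->{3,4}; Y {5,6,7,8,9}->{6,7,8,9}
So after constraint 2: D(V) = {3,4}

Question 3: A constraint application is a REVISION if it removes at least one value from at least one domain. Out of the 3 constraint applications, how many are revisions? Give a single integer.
Answer: 3

Derivation:
Constraint 1 (X < Y) on D(X)={3,5,8,9} D(Y)={5,6,7,8,9}: X {3,5,8,9}->{3,5,8} => REVISION
Constraint 2 (U + V = Y) on D(U)={3,5,6,7,8,9} D(V)={3,4,7,8} D(Y)={5,6,7,8,9}: U {3,5,6,7,8,9}->{3,5,6}; V {3,4,7,8}->{3,4}; Y {5,6,7,8,9}->{6,7,8,9} => REVISION
Constraint 3 (V < U) on D(V)={3,4} D(U)={3,5,6}: U {3,5,6}->{5,6} => REVISION
Total revisions = 3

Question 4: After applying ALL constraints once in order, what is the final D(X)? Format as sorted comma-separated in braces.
Constraint 1 (X < Y) on D(X)={3,5,8,9} D(Y)={5,6,7,8,9}: X {3,5,8,9}->{3,5,8}
Constraint 2 (U + V = Y) on D(U)={3,5,6,7,8,9} D(V)={3,4,7,8} D(Y)={5,6,7,8,9}: U {3,5,6,7,8,9}->{3,5,6}; V {3,4,7,8}->{3,4}; Y {5,6,7,8,9}->{6,7,8,9}
Constraint 3 (V < U) on D(V)={3,4} D(U)={3,5,6}: U {3,5,6}->{5,6}
So after all 3 constraints: D(X) = {3,5,8}

Answer: {3,5,8}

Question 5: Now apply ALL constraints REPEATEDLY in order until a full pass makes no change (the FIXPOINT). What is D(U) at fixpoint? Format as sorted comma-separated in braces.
Answer: {5,6}

Derivation:
pass 0 (initial): D(U)={3,5,6,7,8,9}
pass 1: U {3,5,6,7,8,9}->{5,6}; V {3,4,7,8}->{3,4}; X {3,5,8,9}->{3,5,8}; Y {5,6,7,8,9}->{6,7,8,9}
pass 2: Y {6,7,8,9}->{8,9}
pass 3: no change
Fixpoint after 3 passes: D(U) = {5,6}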